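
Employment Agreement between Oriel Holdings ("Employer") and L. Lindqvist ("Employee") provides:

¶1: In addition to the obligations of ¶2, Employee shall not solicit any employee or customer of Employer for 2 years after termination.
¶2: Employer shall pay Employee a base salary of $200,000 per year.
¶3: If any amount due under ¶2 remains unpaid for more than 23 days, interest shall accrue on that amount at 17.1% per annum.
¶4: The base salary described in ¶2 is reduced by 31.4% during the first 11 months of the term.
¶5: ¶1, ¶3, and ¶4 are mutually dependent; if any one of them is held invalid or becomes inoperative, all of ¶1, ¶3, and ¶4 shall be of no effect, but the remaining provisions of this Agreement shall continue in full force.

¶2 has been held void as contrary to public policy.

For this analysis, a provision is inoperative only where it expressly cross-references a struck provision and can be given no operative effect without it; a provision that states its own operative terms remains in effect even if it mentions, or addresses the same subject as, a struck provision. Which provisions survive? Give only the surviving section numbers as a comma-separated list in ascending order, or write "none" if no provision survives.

¶2 is struck. ¶3 has no operative effect of its own apart from ¶2 and is therefore inoperative. The whole of ¶4 is the introductory reduction to the base salary, defined by reference to ¶2, so ¶4 cannot stand once ¶2 is removed. ¶5 declares ¶1, ¶3, and ¶4 mutually dependent; since one of them has fallen, all of them are of no effect. That brings down ¶1 as well. The remainder continues in force under ¶5. Only ¶5 remains in effect.

5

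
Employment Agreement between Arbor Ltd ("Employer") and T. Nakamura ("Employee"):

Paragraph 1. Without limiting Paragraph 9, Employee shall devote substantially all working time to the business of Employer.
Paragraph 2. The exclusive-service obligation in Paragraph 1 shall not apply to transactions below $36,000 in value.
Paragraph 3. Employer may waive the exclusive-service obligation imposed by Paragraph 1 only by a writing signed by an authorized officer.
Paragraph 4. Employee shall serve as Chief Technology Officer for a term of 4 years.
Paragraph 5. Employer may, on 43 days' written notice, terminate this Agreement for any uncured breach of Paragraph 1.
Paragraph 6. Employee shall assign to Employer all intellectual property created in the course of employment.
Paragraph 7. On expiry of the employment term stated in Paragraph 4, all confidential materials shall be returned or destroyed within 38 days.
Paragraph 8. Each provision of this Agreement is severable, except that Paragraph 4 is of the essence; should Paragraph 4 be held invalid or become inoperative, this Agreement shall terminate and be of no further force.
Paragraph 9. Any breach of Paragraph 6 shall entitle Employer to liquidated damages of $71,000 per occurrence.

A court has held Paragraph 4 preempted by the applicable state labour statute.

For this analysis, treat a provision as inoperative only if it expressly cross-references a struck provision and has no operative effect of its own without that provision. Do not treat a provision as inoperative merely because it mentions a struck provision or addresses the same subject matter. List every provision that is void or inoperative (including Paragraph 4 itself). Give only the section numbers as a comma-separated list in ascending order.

Paragraph 4 is struck. Paragraph 7 has no operative effect of its own apart from Paragraph 4 and is therefore inoperative. Paragraph 8 makes Paragraph 4 an essential term, and Paragraph 4 is the provision held invalid; under Paragraph 8, the entire Agreement is therefore void. No provision of the Agreement survives.

1, 2, 3, 4, 5, 6, 7, 8, 9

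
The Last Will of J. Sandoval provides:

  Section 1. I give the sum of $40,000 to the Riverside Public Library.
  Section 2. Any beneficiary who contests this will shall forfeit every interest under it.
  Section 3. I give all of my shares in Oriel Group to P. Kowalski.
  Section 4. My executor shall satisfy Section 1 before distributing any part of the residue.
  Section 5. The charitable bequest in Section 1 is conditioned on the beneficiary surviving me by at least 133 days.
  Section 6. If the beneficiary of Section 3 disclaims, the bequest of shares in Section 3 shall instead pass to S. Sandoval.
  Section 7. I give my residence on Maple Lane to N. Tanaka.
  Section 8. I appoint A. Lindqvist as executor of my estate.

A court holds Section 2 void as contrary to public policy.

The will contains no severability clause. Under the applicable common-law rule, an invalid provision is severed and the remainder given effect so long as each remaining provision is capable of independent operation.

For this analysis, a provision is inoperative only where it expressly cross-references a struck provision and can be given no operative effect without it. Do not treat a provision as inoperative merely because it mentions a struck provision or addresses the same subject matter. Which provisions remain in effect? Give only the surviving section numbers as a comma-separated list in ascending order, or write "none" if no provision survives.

Section 2 is struck. No other provision's operative terms depend on Section 2. With no severability clause, the stated default rule severs what cannot stand and enforces each remaining provision that can operate on its own. Section 1, Section 3, Section 4, Section 5, Section 6, Section 7, and Section 8 remain in effect.

1, 3, 4, 5, 6, 7, 8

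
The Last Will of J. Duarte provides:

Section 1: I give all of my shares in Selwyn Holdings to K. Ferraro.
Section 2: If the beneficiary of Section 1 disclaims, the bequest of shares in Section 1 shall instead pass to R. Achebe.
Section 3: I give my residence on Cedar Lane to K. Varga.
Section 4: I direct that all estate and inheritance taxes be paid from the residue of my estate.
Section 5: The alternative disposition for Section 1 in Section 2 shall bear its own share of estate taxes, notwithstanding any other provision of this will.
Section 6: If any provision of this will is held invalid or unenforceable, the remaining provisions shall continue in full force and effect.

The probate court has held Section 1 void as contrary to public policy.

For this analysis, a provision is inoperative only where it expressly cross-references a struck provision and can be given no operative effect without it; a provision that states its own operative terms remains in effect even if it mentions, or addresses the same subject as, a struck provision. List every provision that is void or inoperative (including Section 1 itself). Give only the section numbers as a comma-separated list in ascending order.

Section 1 is struck. Section 2 has no operative effect of its own apart from Section 1 and is therefore inoperative. Section 5 merely fixes the tax charge on Section 2; with Section 2 gone it has nothing to operate on and falls away. Under the severability clause in Section 6, the remaining provisions continue in force. That leaves Section 3, Section 4, and Section 6 in effect.

1, 2, 5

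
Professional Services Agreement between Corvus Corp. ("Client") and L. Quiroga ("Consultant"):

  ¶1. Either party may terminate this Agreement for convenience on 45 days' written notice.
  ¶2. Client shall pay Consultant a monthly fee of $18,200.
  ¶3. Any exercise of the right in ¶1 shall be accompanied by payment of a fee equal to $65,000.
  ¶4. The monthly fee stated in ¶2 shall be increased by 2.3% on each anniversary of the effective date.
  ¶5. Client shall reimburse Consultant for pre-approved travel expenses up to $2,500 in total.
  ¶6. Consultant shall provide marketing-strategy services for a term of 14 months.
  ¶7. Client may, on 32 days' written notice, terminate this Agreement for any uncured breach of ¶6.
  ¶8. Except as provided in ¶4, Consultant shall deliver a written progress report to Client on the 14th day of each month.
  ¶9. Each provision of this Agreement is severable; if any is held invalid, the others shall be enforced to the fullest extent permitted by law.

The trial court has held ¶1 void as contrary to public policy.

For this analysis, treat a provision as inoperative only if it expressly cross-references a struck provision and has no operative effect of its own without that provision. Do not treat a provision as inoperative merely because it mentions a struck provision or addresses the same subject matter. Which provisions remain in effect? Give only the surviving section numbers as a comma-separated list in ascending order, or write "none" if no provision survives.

2, 4, 5, 6, 7, 8, 9

¶1 is struck. The only function of ¶3 is the exercise fee for ¶1, so it cannot stand once ¶1 is removed. ¶9 is a severability clause and preserves every provision that can still be given independent effect. The provisions still in force are ¶2, ¶4, ¶5, ¶6, ¶7, ¶8, and ¶9.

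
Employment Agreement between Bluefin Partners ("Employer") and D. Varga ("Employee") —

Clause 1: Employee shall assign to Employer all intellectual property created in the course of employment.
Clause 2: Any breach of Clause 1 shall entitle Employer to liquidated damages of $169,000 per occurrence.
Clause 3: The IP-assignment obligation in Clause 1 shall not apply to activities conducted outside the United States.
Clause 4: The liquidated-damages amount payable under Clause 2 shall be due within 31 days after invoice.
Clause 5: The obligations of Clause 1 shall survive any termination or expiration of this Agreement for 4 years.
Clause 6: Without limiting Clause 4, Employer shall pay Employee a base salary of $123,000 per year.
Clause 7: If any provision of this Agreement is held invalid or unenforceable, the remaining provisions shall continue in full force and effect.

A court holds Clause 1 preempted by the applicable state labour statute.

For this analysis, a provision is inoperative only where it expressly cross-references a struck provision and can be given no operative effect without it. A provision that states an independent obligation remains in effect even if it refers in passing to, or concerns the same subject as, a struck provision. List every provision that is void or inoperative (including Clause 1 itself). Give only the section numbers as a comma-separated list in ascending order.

Clause 1 is struck. Clause 2 operates only by reference to Clause 1, so it falls with Clause 1. Clause 3 operates only by reference to Clause 1, so it falls with Clause 1. The only function of Clause 5 is the survival period for Clause 1, so it cannot stand once Clause 1 is removed. Clause 4 has no operative effect of its own apart from Clause 2 and is therefore inoperative. Although Clause 6 refers to Clause 4, its operative terms do not depend on Clause 4, so it remains in effect. Under the severability clause in Clause 7, the remaining provisions continue in force. Clause 6 and Clause 7 remain in effect.

1, 2, 3, 4, 5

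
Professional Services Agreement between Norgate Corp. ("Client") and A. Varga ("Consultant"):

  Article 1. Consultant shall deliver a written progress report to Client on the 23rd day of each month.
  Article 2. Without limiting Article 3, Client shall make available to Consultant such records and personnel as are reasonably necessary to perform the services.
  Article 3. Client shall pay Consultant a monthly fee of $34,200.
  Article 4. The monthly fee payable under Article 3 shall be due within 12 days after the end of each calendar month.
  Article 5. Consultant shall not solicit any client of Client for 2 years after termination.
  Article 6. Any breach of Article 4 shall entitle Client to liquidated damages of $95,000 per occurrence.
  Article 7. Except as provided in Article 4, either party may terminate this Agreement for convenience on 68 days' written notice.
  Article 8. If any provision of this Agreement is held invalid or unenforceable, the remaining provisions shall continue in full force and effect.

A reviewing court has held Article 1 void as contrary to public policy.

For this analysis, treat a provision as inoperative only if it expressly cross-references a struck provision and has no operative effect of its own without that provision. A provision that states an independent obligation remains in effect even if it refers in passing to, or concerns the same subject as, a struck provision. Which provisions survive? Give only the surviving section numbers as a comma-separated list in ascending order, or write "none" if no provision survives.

Article 1 is struck. No other provision's operative terms depend on Article 1. Article 8 is a severability clause and preserves every provision that can still be given independent effect. That leaves Article 2, Article 3, Article 4, Article 5, Article 6, Article 7, and Article 8 in effect.

2, 3, 4, 5, 6, 7, 8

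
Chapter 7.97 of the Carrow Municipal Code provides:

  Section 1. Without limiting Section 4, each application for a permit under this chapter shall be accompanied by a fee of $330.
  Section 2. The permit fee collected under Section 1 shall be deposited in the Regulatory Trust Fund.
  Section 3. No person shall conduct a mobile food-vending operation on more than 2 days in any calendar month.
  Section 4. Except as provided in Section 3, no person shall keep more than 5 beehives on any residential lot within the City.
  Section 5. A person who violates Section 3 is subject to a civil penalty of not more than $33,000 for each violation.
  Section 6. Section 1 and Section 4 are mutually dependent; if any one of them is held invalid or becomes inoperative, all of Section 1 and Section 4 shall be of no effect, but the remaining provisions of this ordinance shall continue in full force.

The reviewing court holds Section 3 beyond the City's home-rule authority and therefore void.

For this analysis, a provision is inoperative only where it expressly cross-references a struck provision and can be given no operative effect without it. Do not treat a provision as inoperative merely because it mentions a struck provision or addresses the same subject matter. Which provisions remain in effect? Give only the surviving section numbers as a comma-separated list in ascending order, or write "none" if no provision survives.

Section 3 is struck. Section 5 has no operative effect of its own apart from Section 3 and is therefore inoperative. Although Section 4 refers to Section 3, its operative terms do not depend on Section 3, so it remains in effect. Section 6 ties Section 1 and Section 4 together, but none of those is affected here; the remaining provisions continue in force under Section 6. Section 1, Section 2, Section 4, and Section 6 remain in effect.

1, 2, 4, 6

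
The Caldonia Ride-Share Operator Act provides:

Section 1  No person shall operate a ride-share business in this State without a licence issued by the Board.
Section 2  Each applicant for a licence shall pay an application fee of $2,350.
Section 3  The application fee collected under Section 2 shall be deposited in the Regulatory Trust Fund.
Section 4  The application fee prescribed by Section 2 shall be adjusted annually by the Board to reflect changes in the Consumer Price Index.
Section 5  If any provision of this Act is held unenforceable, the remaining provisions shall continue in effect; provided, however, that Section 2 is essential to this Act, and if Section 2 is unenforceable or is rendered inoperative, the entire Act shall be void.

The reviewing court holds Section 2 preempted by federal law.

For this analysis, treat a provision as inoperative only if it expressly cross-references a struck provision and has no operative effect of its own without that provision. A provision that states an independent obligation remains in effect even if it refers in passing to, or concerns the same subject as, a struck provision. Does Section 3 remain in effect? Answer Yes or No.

Section 2 is struck. Section 3 does nothing except set the disposition of the application fee by reference to Section 2; with Section 2 gone it has no independent effect and is inoperative. The whole of Section 4 is the indexation of the application fee, defined by reference to Section 2, so Section 4 cannot stand once Section 2 is removed. Section 5 makes Section 2 an essential term, and Section 2 is the provision held invalid; under Section 5, the entire Act is therefore void. No provision of the Act survives. Section 3 is among the inoperative provisions, so the answer is no.

No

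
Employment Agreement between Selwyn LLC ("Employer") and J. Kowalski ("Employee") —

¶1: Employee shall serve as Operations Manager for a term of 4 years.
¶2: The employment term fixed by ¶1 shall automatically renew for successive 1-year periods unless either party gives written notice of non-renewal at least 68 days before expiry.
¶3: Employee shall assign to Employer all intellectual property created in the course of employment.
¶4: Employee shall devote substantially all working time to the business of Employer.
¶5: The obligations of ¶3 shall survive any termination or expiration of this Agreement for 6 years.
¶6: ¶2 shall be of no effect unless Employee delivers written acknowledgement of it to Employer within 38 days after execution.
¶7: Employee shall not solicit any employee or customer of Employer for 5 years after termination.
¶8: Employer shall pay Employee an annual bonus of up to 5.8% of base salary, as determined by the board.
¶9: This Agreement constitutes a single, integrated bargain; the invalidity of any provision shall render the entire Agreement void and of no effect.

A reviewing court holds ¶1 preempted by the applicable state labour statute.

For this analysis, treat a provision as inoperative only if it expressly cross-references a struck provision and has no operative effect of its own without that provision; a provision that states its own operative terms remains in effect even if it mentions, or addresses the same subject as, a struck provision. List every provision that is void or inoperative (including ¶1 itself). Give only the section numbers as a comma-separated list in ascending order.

¶1 is struck. ¶2 does nothing except set the renewal of the employment term by reference to ¶1; with ¶1 gone it has no independent effect and is inoperative. ¶6 operates only by reference to ¶2, so it falls with ¶2. ¶9 provides that the Agreement is not severable, so the invalidity of any one provision voids the entire Agreement. No provision of the Agreement survives.

1, 2, 3, 4, 5, 6, 7, 8, 9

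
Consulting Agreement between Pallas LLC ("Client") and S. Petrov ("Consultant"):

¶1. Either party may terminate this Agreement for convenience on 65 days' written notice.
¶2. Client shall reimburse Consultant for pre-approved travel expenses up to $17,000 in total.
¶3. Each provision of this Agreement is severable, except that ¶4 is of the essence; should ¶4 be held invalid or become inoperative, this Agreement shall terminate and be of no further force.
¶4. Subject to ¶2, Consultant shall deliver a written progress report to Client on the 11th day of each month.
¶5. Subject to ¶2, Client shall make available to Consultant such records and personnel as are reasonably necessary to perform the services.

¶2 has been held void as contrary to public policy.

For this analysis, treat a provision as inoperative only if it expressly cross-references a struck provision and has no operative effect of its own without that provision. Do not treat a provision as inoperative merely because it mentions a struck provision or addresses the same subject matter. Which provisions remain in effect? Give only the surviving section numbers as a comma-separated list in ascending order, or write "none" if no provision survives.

¶2 is struck. Although ¶5 refers to ¶2, its operative terms do not depend on ¶2, so it remains in effect. Although ¶4 refers to ¶2, its operative terms do not depend on ¶2, so it remains in effect. Nothing else in the Agreement is defined by reference to ¶2. ¶3 makes ¶4 an essential term, but ¶4 is unaffected, so the severability proviso in ¶3 preserves the remaining provisions. ¶1, ¶3, ¶4, and ¶5 remain in effect.

1, 3, 4, 5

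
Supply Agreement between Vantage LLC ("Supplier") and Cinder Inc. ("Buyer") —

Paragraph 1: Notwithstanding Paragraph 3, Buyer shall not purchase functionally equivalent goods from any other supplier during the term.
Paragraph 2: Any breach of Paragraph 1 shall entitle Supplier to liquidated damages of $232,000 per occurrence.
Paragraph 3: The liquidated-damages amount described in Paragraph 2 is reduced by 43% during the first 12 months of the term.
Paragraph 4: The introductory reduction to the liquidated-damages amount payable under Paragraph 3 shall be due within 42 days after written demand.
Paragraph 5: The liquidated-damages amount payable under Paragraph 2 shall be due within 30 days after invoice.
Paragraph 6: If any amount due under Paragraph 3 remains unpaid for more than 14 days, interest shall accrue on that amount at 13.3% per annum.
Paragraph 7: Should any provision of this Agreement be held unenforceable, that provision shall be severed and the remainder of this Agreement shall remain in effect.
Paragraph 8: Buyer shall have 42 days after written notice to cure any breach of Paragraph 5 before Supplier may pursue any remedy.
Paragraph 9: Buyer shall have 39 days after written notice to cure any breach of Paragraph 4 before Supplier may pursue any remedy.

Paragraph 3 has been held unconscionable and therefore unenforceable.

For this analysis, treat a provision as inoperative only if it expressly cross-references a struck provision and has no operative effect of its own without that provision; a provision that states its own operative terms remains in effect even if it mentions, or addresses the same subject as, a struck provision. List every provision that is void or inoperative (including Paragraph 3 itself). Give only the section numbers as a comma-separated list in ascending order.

Paragraph 3 is struck. Paragraph 4 operates only by reference to Paragraph 3, so it falls with Paragraph 3. Paragraph 6 does nothing except set the default interest on the introductory reduction to the liquidated-damages amount by reference to Paragraph 3; with Paragraph 3 gone it has no independent effect and is inoperative. Paragraph 9 has no operative effect of its own apart from Paragraph 4 and is therefore inoperative. Paragraph 1 mentions Paragraph 3 but its own obligation stands independently of Paragraph 3, so Paragraph 1 is not affected. Under the severability clause in Paragraph 7, the remaining provisions continue in force. The provisions still in force are Paragraph 1, Paragraph 2, Paragraph 5, Paragraph 7, and Paragraph 8.

3, 4, 6, 9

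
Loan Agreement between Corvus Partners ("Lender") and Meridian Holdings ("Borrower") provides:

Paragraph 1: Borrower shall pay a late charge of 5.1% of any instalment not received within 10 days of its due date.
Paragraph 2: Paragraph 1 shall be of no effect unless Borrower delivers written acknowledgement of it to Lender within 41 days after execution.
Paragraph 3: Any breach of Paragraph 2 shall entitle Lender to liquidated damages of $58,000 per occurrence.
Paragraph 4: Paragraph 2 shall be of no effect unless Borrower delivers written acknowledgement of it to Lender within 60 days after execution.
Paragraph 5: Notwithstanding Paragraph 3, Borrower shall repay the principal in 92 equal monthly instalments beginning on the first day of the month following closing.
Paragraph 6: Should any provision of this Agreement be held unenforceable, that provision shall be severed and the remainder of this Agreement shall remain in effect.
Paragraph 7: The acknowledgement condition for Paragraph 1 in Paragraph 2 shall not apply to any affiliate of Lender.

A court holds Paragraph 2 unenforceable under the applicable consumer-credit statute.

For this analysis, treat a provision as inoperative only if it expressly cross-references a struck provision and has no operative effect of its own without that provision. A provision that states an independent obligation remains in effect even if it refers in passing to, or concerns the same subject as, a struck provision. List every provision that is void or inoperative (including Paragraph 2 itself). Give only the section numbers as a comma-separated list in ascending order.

Paragraph 2 is struck. Paragraph 3 has no operative effect of its own apart from Paragraph 2 and is therefore inoperative. The only function of Paragraph 4 is the acknowledgement condition for Paragraph 2, so it cannot stand once Paragraph 2 is removed. Paragraph 7 does nothing except set the carve-out from the acknowledgement condition for Paragraph 1 by reference to Paragraph 2; with Paragraph 2 gone it has no independent effect and is inoperative. Paragraph 5 mentions Paragraph 3 but its own obligation stands independently of Paragraph 3, so Paragraph 5 is not affected. Under the severability clause in Paragraph 6, the remaining provisions continue in force. That leaves Paragraph 1, Paragraph 5, and Paragraph 6 in effect.

2, 3, 4, 7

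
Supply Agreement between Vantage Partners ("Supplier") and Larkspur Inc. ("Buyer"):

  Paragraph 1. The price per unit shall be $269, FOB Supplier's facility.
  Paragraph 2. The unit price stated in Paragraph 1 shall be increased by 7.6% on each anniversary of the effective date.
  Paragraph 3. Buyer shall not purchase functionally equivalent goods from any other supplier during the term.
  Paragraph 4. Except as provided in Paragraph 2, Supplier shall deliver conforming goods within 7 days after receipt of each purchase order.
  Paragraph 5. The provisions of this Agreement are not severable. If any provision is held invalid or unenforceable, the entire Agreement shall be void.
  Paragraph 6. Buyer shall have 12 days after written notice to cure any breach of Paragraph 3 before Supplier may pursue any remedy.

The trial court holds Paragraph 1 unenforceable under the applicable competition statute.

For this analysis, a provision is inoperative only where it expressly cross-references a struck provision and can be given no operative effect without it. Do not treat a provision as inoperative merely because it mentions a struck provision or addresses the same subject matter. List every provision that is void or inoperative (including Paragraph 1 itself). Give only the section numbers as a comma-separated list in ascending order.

Paragraph 1 is struck. Paragraph 2 does nothing except set the escalation of the unit price by reference to Paragraph 1; with Paragraph 1 gone it has no independent effect and is inoperative. Paragraph 5 provides that the Agreement is not severable, so the invalidity of any one provision voids the entire Agreement. No provision of the Agreement survives.

1, 2, 3, 4, 5, 6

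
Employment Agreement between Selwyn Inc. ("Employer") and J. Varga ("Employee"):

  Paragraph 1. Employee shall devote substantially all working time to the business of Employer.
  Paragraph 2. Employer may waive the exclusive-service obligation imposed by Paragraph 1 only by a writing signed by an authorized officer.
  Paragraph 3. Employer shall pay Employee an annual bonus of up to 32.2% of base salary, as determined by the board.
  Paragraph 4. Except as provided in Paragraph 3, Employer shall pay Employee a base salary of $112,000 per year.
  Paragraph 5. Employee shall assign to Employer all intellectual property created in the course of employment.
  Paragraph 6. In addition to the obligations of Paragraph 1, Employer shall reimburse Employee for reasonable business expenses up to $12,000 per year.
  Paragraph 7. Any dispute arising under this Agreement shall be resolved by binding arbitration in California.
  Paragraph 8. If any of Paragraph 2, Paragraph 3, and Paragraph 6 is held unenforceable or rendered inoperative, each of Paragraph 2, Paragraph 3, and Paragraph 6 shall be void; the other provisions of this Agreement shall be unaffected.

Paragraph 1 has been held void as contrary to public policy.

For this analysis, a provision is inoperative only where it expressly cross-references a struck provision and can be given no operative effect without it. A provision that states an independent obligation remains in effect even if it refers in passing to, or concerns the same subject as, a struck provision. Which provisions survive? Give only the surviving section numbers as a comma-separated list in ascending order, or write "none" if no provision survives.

4, 5, 7, 8

Paragraph 1 is struck. The only function of Paragraph 2 is the waiver condition for Paragraph 1, so it cannot stand once Paragraph 1 is removed. Paragraph 4 mentions Paragraph 3 but its own obligation stands independently of Paragraph 3, so Paragraph 4 is not affected. Paragraph 8 declares Paragraph 2, Paragraph 3, and Paragraph 6 mutually dependent; since one of them has fallen, all of them are of no effect. That brings down Paragraph 3 and Paragraph 6 as well. The remainder continues in force under Paragraph 8. The provisions still in force are Paragraph 4, Paragraph 5, Paragraph 7, and Paragraph 8.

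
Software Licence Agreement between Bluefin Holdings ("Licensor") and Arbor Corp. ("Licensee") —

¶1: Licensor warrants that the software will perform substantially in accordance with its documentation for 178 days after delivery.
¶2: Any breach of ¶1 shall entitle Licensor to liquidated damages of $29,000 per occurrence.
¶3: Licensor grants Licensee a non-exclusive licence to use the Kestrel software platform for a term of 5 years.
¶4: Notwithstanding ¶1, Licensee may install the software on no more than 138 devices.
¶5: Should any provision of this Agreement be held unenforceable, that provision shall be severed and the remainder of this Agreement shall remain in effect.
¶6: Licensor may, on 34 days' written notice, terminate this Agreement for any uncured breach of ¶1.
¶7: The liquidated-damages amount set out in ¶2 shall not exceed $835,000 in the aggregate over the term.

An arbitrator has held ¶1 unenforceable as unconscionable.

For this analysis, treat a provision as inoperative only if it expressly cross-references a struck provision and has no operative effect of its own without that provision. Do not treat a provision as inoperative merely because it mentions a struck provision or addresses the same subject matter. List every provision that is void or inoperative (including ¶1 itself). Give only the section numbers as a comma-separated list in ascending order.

1, 2, 6, 7

¶1 is struck. The whole of ¶2 is the liquidated-damages amount, defined by reference to ¶1, so ¶2 cannot stand once ¶1 is removed. ¶6 operates only by reference to ¶1, so it falls with ¶1. ¶7 operates only by reference to ¶2, so it falls with ¶2. Although ¶4 refers to ¶1, its operative terms do not depend on ¶1, so it remains in effect. ¶5 is a severability clause and preserves every provision that can still be given independent effect. ¶3, ¶4, and ¶5 remain in effect.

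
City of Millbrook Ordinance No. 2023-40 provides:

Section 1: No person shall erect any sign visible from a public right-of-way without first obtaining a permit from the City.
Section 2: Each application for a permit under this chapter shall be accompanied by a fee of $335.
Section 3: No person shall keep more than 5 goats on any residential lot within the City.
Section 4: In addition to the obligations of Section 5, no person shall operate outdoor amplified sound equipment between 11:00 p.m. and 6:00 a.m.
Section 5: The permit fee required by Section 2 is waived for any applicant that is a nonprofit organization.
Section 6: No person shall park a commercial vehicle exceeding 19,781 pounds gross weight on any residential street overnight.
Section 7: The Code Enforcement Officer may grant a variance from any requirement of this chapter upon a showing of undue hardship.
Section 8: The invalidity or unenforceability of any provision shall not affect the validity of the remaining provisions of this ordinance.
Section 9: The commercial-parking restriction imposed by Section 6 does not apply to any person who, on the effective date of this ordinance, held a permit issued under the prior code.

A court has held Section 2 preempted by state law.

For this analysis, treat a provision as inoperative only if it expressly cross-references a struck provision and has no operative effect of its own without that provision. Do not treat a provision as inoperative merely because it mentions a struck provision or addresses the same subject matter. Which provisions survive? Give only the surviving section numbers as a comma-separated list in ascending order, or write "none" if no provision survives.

1, 3, 4, 6, 7, 8, 9

Section 2 is struck. Section 5 has no operative effect of its own apart from Section 2 and is therefore inoperative. Section 4 mentions Section 5 but its own obligation stands independently of Section 5, so Section 4 is not affected. Section 8 is a severability clause and preserves every provision that can still be given independent effect. That leaves Section 1, Section 3, Section 4, Section 6, Section 7, Section 8, and Section 9 in effect.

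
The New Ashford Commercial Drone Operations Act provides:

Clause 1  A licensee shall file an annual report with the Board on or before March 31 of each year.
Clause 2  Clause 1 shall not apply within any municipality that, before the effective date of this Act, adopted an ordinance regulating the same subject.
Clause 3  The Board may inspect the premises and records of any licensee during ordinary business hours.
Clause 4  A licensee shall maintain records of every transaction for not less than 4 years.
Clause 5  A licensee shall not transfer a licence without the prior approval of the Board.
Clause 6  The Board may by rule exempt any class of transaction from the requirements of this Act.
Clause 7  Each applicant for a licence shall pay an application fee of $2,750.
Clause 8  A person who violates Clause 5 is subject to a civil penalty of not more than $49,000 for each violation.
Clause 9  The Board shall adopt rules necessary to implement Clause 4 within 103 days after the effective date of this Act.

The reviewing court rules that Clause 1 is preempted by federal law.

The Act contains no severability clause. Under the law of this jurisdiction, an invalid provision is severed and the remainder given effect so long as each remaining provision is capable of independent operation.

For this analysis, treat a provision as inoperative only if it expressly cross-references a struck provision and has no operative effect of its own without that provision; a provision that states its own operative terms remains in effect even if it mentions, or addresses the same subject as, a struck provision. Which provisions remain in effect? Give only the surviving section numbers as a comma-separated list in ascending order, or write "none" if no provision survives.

3, 4, 5, 6, 7, 8, 9

Clause 1 is struck. Clause 2 operates only by reference to Clause 1, so it falls with Clause 1. With no severability clause, the stated default rule severs what cannot stand and enforces each remaining provision that can operate on its own. That leaves Clause 3, Clause 4, Clause 5, Clause 6, Clause 7, Clause 8, and Clause 9 in effect.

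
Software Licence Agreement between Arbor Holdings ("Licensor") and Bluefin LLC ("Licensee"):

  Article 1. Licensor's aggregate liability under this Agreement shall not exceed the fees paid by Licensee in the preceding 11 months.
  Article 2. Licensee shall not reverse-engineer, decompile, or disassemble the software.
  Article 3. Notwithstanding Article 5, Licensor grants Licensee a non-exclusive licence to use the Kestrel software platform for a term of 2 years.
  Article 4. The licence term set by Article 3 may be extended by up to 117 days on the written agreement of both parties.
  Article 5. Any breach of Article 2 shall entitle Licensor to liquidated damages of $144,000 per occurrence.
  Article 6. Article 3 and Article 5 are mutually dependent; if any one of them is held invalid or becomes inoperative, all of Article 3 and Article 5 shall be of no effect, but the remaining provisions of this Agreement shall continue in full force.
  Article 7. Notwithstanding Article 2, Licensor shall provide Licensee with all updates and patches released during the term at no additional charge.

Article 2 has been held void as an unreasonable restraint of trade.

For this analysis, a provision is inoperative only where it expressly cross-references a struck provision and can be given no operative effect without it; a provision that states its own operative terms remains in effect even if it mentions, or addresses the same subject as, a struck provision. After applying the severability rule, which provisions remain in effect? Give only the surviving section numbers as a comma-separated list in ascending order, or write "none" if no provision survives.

1, 6, 7

Article 2 is struck. Article 5 has no operative effect of its own apart from Article 2 and is therefore inoperative. Article 7 mentions Article 2 but its own obligation stands independently of Article 2, so Article 7 is not affected. Article 6 declares Article 3 and Article 5 mutually dependent; since one of them has fallen, all of them are of no effect. That brings down Article 3 as well. Article 4 in turn depends solely on a provision now struck and likewise falls. The remainder continues in force under Article 6. The provisions still in force are Article 1, Article 6, and Article 7.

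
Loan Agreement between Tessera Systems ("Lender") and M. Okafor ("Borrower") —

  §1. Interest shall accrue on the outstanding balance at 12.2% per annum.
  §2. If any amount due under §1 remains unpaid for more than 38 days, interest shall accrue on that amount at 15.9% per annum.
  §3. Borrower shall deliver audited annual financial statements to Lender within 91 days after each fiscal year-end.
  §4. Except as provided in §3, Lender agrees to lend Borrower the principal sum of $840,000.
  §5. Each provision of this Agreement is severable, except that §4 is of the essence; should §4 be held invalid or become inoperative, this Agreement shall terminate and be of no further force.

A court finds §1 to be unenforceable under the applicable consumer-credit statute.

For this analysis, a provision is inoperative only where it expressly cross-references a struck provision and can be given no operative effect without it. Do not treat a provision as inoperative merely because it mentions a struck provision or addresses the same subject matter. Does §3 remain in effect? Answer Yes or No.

§1 is struck. The whole of §2 is the default interest on the interest charge, defined by reference to §1, so §2 cannot stand once §1 is removed. §5 makes §4 an essential term, but §4 is unaffected, so the severability proviso in §5 preserves the remaining provisions. §3, §4, and §5 remain in effect. §3 is among the surviving provisions, so the answer is yes.

Yes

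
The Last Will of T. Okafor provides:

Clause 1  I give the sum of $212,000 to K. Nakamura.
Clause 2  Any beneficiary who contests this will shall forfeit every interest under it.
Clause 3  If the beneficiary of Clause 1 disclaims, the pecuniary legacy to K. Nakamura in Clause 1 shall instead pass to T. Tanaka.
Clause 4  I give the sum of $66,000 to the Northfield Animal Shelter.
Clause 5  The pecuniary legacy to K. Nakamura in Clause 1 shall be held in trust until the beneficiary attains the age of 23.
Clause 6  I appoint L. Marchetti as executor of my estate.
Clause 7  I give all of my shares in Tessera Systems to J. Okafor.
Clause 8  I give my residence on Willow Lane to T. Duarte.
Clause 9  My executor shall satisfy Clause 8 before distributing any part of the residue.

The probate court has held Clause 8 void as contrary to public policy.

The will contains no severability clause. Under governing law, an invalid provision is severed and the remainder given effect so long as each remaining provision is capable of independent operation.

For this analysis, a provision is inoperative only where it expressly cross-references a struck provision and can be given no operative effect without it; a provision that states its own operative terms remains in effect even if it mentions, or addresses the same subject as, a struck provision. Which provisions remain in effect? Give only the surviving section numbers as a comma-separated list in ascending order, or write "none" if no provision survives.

Clause 8 is struck. Clause 9 has no operative effect of its own apart from Clause 8 and is therefore inoperative. With no severability clause, the stated default rule severs what cannot stand and enforces each remaining provision that can operate on its own. That leaves Clause 1, Clause 2, Clause 3, Clause 4, Clause 5, Clause 6, and Clause 7 in effect.

1, 2, 3, 4, 5, 6, 7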